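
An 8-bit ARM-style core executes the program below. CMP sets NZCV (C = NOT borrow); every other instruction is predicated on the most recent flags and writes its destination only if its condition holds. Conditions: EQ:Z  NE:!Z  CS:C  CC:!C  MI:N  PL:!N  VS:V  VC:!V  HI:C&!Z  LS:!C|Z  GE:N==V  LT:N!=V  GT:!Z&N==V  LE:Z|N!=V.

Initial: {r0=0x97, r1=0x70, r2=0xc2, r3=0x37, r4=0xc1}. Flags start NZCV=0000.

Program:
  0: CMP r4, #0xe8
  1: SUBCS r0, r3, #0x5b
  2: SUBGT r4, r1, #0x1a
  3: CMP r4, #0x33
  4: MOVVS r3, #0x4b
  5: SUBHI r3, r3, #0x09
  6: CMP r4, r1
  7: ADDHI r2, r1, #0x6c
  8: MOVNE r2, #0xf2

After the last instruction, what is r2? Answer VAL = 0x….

0: ✓ CMP  NZCV=1000
1: · SUBCS
2: · SUBGT
3: ✓ CMP  NZCV=1010
4: · MOVVS
5: ✓ SUBHI  r3←0x2e
6: ✓ CMP  NZCV=0011
7: ✓ ADDHI  r2←0xdc
8: ✓ MOVNE  r2←0xf2

VAL = 0xf2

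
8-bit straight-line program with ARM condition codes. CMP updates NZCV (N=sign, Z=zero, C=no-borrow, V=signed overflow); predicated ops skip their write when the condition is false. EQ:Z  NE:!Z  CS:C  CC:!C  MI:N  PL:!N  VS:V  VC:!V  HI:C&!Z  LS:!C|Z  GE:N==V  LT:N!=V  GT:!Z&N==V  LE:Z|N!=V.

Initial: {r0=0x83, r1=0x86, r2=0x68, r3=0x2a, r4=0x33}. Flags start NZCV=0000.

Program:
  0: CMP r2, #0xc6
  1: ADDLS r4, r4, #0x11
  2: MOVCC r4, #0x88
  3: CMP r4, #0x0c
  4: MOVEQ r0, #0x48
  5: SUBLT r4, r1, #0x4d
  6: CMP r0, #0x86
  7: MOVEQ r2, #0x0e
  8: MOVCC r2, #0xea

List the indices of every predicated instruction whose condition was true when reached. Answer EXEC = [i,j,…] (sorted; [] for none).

0: ✓ CMP  NZCV=1001
1: ✓ ADDLS  r4←0x44
2: ✓ MOVCC  r4←0x88
3: ✓ CMP  NZCV=0011
4: · MOVEQ
5: ✓ SUBLT  r4←0x39
6: ✓ CMP  NZCV=1000
7: · MOVEQ
8: ✓ MOVCC  r2←0xea

EXEC = [1,2,5,8]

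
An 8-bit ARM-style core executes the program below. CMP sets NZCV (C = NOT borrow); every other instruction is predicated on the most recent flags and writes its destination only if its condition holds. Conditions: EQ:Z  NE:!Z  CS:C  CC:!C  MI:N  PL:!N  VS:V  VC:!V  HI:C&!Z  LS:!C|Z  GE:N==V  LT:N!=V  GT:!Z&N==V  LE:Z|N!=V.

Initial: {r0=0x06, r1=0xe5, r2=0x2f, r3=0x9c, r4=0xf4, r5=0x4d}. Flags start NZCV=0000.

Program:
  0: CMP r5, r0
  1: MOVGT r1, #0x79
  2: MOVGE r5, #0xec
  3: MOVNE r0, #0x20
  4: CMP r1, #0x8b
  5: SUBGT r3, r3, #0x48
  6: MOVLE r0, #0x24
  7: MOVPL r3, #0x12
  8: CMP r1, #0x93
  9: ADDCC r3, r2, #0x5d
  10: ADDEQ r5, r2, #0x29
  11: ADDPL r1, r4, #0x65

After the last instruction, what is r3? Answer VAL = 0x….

[0] flags=0010 → (cmp)
[1] flags=0010 GT?T → r1=0x79
[2] flags=0010 GE?T → r5=0xec
[3] flags=0010 NE?T → r0=0x20
[4] flags=1001 → (cmp)
[5] flags=1001 GT?T → r3=0x54
[6] flags=1001 LE?F → skip
[7] flags=1001 PL?F → skip
[8] flags=1001 → (cmp)
[9] flags=1001 CC?T → r3=0x8c
[10] flags=1001 EQ?F → skip
[11] flags=1001 PL?F → skip

VAL = 0x8c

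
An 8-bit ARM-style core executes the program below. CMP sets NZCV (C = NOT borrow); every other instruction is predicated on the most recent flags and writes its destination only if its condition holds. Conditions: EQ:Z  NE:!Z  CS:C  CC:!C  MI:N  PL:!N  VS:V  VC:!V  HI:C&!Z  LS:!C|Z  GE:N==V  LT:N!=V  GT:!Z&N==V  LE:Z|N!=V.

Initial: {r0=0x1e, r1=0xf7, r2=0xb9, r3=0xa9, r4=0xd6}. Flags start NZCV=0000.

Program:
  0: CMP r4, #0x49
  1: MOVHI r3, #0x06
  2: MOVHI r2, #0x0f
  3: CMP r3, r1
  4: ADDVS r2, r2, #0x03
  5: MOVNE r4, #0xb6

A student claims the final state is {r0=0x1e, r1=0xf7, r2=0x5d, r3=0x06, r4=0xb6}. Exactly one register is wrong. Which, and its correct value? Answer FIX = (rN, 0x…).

FIX = (r2, 0x0f)

0: ✓ CMP  NZCV=1010
1: ✓ MOVHI  r3←0x06
2: ✓ MOVHI  r2←0x0f
3: ✓ CMP  NZCV=0000
4: · ADDVS
5: ✓ MOVNE  r4←0xb6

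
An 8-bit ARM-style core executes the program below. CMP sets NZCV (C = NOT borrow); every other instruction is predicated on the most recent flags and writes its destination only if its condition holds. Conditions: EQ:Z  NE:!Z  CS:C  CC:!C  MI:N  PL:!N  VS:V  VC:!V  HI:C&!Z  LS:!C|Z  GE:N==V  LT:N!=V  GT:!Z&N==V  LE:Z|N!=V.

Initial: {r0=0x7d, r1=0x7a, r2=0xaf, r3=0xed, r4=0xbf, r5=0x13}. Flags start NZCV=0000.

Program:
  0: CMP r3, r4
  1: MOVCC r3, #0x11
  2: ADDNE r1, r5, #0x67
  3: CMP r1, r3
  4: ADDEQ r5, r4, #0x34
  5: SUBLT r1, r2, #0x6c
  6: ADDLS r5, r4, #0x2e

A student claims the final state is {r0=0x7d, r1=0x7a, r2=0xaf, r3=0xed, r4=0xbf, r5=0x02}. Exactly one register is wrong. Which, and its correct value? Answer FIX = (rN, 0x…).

FIX = (r5, 0xed)

[0] flags=0010 → (cmp)
[1] flags=0010 CC?F → skip
[2] flags=0010 NE?T → r1=0x7a
[3] flags=1001 → (cmp)
[4] flags=1001 EQ?F → skip
[5] flags=1001 LT?F → skip
[6] flags=1001 LS?T → r5=0xed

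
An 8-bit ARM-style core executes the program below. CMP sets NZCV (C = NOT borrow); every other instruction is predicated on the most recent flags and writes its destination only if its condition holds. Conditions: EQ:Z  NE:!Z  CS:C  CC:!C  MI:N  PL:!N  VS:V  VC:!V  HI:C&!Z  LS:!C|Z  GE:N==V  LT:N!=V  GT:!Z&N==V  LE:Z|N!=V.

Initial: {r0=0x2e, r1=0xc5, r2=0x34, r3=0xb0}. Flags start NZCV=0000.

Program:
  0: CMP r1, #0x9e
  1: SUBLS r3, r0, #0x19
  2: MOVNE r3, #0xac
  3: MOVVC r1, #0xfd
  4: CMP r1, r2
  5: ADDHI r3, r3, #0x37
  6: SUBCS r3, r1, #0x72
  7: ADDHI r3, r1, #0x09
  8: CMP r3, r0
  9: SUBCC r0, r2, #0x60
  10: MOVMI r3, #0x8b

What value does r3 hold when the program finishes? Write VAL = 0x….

VAL = 0x8b

[0] flags=0010 → (cmp)
[1] flags=0010 LS?F → skip
[2] flags=0010 NE?T → r3=0xac
[3] flags=0010 VC?T → r1=0xfd
[4] flags=1010 → (cmp)
[5] flags=1010 HI?T → r3=0xe3
[6] flags=1010 CS?T → r3=0x8b
[7] flags=1010 HI?T → r3=0x06
[8] flags=1000 → (cmp)
[9] flags=1000 CC?T → r0=0xd4
[10] flags=1000 MI?T → r3=0x8b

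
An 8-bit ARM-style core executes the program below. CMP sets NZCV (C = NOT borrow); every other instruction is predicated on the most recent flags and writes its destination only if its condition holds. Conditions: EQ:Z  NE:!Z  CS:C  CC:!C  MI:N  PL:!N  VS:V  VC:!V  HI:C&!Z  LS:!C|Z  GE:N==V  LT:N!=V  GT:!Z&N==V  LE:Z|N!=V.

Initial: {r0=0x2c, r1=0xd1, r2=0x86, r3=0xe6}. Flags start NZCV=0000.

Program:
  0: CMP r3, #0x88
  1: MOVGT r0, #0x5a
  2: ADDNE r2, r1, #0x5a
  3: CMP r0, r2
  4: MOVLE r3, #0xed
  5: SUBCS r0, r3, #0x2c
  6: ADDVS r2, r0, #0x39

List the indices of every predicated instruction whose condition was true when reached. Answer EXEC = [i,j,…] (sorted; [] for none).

EXEC = [1,2,5]

[0] flags=0010 → (cmp)
[1] flags=0010 GT?T → r0=0x5a
[2] flags=0010 NE?T → r2=0x2b
[3] flags=0010 → (cmp)
[4] flags=0010 LE?F → skip
[5] flags=0010 CS?T → r0=0xba
[6] flags=0010 VS?F → skip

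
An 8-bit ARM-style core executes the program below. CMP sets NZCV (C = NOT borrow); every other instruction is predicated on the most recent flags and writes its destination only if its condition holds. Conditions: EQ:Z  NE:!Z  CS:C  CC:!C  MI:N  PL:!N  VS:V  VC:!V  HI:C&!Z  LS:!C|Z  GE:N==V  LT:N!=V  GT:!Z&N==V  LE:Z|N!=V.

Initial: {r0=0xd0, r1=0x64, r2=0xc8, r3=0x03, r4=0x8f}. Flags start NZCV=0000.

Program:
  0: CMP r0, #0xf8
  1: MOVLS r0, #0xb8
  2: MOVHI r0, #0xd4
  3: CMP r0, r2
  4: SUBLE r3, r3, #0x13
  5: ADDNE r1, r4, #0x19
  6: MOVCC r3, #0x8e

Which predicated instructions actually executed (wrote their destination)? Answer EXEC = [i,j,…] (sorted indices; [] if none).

0: ✓ CMP  NZCV=1000
1: ✓ MOVLS  r0←0xb8
2: · MOVHI
3: ✓ CMP  NZCV=1000
4: ✓ SUBLE  r3←0xf0
5: ✓ ADDNE  r1←0xa8
6: ✓ MOVCC  r3←0x8e

EXEC = [1,4,5,6]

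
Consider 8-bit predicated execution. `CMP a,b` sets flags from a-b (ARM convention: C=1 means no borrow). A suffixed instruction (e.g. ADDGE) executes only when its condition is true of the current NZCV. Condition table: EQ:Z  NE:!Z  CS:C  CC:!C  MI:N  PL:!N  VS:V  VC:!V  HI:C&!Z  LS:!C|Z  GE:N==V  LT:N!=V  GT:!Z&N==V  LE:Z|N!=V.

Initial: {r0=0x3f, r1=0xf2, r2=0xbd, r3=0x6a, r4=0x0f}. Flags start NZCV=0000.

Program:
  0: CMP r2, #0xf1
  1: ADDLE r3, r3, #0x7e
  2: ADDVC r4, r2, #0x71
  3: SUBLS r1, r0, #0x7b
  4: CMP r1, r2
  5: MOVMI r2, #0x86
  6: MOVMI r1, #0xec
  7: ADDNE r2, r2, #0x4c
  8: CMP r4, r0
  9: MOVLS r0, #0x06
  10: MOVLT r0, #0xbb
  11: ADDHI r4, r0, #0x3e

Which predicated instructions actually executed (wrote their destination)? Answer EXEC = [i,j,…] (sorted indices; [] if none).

EXEC = [1,2,3,7,9,10]

[0] flags=1000 → (cmp)
[1] flags=1000 LE?T → r3=0xe8
[2] flags=1000 VC?T → r4=0x2e
[3] flags=1000 LS?T → r1=0xc4
[4] flags=0010 → (cmp)
[5] flags=0010 MI?F → skip
[6] flags=0010 MI?F → skip
[7] flags=0010 NE?T → r2=0x09
[8] flags=1000 → (cmp)
[9] flags=1000 LS?T → r0=0x06
[10] flags=1000 LT?T → r0=0xbb
[11] flags=1000 HI?F → skip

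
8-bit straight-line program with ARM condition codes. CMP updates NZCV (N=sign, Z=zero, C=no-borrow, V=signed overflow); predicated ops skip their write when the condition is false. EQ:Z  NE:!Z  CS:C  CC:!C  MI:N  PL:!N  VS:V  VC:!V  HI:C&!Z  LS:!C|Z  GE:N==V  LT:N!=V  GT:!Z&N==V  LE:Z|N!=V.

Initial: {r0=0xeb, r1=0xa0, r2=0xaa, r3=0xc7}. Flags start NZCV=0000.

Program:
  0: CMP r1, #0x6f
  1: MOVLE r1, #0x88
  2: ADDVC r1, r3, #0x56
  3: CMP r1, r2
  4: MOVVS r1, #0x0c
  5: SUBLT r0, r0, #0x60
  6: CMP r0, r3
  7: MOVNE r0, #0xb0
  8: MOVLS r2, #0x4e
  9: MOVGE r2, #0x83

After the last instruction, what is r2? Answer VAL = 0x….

0: ✓ CMP  NZCV=0011
1: ✓ MOVLE  r1←0x88
2: · ADDVC
3: ✓ CMP  NZCV=1000
4: · MOVVS
5: ✓ SUBLT  r0←0x8b
6: ✓ CMP  NZCV=1000
7: ✓ MOVNE  r0←0xb0
8: ✓ MOVLS  r2←0x4e
9: · MOVGE

VAL = 0x4e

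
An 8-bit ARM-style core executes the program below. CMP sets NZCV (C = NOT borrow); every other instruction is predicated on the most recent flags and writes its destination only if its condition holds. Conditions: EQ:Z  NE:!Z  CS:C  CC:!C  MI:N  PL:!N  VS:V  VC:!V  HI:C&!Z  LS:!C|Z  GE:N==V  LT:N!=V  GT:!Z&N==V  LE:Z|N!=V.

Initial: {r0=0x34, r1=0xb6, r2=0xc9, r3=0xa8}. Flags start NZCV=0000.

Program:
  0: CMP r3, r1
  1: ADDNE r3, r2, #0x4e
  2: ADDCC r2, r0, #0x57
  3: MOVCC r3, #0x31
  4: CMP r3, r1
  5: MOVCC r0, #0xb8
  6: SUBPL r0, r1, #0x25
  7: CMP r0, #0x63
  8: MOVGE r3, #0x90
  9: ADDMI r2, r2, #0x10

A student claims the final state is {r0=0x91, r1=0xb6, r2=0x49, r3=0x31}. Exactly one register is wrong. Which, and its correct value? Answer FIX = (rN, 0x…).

FIX = (r2, 0x8b)

0: ✓ CMP  NZCV=1000
1: ✓ ADDNE  r3←0x17
2: ✓ ADDCC  r2←0x8b
3: ✓ MOVCC  r3←0x31
4: ✓ CMP  NZCV=0000
5: ✓ MOVCC  r0←0xb8
6: ✓ SUBPL  r0←0x91
7: ✓ CMP  NZCV=0011
8: · MOVGE
9: · ADDMI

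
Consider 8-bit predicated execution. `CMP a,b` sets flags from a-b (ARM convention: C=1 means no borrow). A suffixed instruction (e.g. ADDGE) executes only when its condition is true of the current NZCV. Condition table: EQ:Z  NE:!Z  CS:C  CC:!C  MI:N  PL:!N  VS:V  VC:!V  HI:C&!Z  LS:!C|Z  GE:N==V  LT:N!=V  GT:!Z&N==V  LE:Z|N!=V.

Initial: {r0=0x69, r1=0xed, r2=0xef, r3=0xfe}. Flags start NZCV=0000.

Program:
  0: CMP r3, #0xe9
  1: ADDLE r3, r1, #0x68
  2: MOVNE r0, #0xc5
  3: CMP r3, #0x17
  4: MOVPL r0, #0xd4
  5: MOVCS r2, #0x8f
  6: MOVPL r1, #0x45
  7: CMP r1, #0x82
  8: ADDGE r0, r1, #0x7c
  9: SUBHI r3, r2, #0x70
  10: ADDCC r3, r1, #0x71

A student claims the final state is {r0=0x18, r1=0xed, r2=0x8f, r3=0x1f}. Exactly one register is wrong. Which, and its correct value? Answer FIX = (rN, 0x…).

[0] flags=0010 → (cmp)
[1] flags=0010 LE?F → skip
[2] flags=0010 NE?T → r0=0xc5
[3] flags=1010 → (cmp)
[4] flags=1010 PL?F → skip
[5] flags=1010 CS?T → r2=0x8f
[6] flags=1010 PL?F → skip
[7] flags=0010 → (cmp)
[8] flags=0010 GE?T → r0=0x69
[9] flags=0010 HI?T → r3=0x1f
[10] flags=0010 CC?F → skip

FIX = (r0, 0x69)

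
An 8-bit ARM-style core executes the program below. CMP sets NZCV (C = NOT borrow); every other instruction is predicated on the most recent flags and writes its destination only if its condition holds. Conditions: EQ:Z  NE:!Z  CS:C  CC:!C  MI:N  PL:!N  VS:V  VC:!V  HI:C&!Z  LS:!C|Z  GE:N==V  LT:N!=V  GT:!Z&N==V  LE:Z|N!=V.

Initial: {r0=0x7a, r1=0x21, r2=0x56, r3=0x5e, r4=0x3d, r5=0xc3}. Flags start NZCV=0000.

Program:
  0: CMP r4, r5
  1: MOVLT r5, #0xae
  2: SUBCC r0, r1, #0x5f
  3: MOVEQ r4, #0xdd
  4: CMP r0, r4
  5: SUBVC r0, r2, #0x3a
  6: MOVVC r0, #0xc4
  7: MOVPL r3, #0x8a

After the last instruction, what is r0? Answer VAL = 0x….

VAL = 0xc4

0: ✓ CMP  NZCV=0000
1: · MOVLT
2: ✓ SUBCC  r0←0xc2
3: · MOVEQ
4: ✓ CMP  NZCV=1010
5: ✓ SUBVC  r0←0x1c
6: ✓ MOVVC  r0←0xc4
7: · MOVPL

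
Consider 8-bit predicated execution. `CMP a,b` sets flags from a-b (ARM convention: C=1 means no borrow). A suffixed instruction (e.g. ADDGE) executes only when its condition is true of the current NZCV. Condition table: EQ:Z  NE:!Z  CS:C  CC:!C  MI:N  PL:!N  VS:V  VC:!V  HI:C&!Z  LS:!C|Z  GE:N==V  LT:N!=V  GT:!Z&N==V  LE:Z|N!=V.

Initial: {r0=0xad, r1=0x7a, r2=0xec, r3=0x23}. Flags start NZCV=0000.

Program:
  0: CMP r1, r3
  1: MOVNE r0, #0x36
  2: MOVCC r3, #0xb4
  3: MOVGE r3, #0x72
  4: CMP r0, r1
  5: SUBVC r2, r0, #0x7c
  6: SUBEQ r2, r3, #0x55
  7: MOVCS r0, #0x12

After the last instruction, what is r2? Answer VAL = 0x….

VAL = 0xba

[0] flags=0010 → (cmp)
[1] flags=0010 NE?T → r0=0x36
[2] flags=0010 CC?F → skip
[3] flags=0010 GE?T → r3=0x72
[4] flags=1000 → (cmp)
[5] flags=1000 VC?T → r2=0xba
[6] flags=1000 EQ?F → skip
[7] flags=1000 CS?F → skip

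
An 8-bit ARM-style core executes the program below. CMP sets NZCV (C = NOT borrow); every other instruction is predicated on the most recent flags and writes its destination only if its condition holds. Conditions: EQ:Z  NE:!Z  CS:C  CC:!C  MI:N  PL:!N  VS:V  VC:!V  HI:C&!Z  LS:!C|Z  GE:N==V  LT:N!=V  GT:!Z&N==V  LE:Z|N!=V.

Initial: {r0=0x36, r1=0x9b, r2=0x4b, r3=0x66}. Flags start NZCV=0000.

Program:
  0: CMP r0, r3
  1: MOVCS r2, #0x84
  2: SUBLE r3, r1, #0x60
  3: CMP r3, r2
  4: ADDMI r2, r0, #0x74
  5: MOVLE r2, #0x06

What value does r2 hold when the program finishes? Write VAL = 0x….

0: ✓ CMP  NZCV=1000
1: · MOVCS
2: ✓ SUBLE  r3←0x3b
3: ✓ CMP  NZCV=1000
4: ✓ ADDMI  r2←0xaa
5: ✓ MOVLE  r2←0x06

VAL = 0x06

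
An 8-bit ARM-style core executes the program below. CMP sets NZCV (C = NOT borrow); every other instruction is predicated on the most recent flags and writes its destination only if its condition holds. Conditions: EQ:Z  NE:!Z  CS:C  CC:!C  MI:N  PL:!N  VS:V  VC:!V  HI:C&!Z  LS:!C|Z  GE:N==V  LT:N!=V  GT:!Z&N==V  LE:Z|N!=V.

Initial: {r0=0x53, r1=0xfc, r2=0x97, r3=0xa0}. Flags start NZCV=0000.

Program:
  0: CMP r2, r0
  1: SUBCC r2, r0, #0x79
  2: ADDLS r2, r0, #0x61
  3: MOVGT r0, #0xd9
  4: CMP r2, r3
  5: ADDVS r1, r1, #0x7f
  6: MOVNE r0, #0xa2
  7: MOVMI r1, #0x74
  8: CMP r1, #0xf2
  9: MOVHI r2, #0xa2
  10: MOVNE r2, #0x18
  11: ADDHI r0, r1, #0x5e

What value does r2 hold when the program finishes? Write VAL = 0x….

[0] flags=0011 → (cmp)
[1] flags=0011 CC?F → skip
[2] flags=0011 LS?F → skip
[3] flags=0011 GT?F → skip
[4] flags=1000 → (cmp)
[5] flags=1000 VS?F → skip
[6] flags=1000 NE?T → r0=0xa2
[7] flags=1000 MI?T → r1=0x74
[8] flags=1001 → (cmp)
[9] flags=1001 HI?F → skip
[10] flags=1001 NE?T → r2=0x18
[11] flags=1001 HI?F → skip

VAL = 0x18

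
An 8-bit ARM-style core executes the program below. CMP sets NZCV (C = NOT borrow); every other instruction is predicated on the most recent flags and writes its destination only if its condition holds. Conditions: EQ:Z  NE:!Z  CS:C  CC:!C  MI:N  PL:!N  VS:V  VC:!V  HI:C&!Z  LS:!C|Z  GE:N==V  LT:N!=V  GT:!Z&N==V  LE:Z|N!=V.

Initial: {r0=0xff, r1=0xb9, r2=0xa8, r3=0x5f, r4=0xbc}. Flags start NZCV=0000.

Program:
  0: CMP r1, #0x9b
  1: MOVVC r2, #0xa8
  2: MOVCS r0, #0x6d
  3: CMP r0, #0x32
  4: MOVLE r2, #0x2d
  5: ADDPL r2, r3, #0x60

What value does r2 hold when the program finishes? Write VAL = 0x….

[0] flags=0010 → (cmp)
[1] flags=0010 VC?T → r2=0xa8
[2] flags=0010 CS?T → r0=0x6d
[3] flags=0010 → (cmp)
[4] flags=0010 LE?F → skip
[5] flags=0010 PL?T → r2=0xbf

VAL = 0xbf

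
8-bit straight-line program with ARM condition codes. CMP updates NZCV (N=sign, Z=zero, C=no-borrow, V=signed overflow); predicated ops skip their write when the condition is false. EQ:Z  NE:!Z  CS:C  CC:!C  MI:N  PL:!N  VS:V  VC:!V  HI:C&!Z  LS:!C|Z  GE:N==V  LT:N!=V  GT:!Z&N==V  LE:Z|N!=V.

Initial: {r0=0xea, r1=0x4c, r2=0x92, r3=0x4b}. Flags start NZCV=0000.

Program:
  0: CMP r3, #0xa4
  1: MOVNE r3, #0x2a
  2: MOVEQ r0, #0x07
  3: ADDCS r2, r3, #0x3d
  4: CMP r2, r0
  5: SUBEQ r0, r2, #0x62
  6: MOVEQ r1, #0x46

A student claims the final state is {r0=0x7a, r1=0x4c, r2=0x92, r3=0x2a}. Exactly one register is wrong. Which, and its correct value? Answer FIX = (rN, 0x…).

FIX = (r0, 0xea)

0: ✓ CMP  NZCV=1001
1: ✓ MOVNE  r3←0x2a
2: · MOVEQ
3: · ADDCS
4: ✓ CMP  NZCV=1000
5: · SUBEQ
6: · MOVEQ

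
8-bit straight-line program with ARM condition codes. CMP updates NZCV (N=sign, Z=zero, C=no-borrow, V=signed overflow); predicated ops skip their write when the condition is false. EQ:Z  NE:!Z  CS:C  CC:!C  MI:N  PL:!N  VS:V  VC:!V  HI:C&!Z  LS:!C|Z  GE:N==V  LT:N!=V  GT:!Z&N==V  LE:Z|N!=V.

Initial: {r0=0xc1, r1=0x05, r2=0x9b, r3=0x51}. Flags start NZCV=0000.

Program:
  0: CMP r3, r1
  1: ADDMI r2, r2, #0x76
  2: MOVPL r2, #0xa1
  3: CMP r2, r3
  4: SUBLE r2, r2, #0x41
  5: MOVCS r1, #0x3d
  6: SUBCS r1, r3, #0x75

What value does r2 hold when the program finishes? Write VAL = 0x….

0: ✓ CMP  NZCV=0010
1: · ADDMI
2: ✓ MOVPL  r2←0xa1
3: ✓ CMP  NZCV=0011
4: ✓ SUBLE  r2←0x60
5: ✓ MOVCS  r1←0x3d
6: ✓ SUBCS  r1←0xdc

VAL = 0x60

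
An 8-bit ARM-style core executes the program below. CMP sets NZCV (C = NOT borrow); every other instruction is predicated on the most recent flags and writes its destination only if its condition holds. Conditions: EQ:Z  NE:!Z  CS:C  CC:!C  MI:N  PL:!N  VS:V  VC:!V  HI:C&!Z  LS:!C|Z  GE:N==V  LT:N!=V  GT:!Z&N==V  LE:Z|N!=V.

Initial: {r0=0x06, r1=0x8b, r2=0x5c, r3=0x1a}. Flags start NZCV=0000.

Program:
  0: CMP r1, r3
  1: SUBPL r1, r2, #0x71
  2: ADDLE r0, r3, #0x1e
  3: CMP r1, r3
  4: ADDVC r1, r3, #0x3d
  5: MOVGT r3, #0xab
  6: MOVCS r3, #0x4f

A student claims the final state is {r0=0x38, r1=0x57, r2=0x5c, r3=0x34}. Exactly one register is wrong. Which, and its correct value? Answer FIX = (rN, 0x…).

FIX = (r3, 0x4f)

0: ✓ CMP  NZCV=0011
1: ✓ SUBPL  r1←0xeb
2: ✓ ADDLE  r0←0x38
3: ✓ CMP  NZCV=1010
4: ✓ ADDVC  r1←0x57
5: · MOVGT
6: ✓ MOVCS  r3←0x4f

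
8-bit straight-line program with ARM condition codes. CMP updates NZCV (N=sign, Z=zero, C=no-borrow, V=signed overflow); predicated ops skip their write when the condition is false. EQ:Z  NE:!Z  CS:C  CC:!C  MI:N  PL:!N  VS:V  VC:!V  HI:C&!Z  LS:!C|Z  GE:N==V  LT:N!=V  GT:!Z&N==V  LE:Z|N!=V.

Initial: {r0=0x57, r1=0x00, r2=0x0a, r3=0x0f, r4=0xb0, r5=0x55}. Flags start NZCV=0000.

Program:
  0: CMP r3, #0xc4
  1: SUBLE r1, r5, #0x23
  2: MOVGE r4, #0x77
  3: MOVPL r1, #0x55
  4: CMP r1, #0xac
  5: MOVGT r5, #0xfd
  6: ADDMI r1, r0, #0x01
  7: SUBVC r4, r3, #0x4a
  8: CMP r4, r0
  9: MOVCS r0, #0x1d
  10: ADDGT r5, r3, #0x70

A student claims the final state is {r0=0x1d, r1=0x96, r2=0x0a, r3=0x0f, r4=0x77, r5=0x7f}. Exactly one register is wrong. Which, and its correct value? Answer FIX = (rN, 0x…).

0: ✓ CMP  NZCV=0000
1: · SUBLE
2: ✓ MOVGE  r4←0x77
3: ✓ MOVPL  r1←0x55
4: ✓ CMP  NZCV=1001
5: ✓ MOVGT  r5←0xfd
6: ✓ ADDMI  r1←0x58
7: · SUBVC
8: ✓ CMP  NZCV=0010
9: ✓ MOVCS  r0←0x1d
10: ✓ ADDGT  r5←0x7f

FIX = (r1, 0x58)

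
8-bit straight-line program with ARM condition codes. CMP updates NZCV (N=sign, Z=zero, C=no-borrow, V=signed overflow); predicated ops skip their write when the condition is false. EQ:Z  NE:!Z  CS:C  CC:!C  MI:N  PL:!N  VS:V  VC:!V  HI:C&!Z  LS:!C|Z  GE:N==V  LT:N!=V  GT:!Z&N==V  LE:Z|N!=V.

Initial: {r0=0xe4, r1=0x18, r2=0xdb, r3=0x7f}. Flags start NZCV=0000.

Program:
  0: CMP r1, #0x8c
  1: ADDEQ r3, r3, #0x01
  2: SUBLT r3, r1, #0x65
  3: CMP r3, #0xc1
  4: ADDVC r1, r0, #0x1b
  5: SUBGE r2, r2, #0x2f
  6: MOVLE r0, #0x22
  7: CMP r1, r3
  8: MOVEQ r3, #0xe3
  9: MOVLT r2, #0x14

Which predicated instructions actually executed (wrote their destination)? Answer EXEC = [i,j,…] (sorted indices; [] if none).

EXEC = [5,9]

[0] flags=1001 → (cmp)
[1] flags=1001 EQ?F → skip
[2] flags=1001 LT?F → skip
[3] flags=1001 → (cmp)
[4] flags=1001 VC?F → skip
[5] flags=1001 GE?T → r2=0xac
[6] flags=1001 LE?F → skip
[7] flags=1000 → (cmp)
[8] flags=1000 EQ?F → skip
[9] flags=1000 LT?T → r2=0x14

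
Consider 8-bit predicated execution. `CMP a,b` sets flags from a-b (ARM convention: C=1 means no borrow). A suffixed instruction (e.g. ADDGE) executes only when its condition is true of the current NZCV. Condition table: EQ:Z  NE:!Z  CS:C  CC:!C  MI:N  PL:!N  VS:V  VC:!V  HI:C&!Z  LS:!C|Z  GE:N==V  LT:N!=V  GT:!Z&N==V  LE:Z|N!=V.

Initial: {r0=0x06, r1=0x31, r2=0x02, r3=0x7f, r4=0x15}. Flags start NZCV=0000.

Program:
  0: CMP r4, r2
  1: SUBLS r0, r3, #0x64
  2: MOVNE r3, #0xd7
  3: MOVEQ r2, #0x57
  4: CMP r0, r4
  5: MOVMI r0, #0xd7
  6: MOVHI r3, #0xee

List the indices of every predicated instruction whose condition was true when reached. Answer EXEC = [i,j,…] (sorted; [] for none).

[0] flags=0010 → (cmp)
[1] flags=0010 LS?F → skip
[2] flags=0010 NE?T → r3=0xd7
[3] flags=0010 EQ?F → skip
[4] flags=1000 → (cmp)
[5] flags=1000 MI?T → r0=0xd7
[6] flags=1000 HI?F → skip

EXEC = [2,5]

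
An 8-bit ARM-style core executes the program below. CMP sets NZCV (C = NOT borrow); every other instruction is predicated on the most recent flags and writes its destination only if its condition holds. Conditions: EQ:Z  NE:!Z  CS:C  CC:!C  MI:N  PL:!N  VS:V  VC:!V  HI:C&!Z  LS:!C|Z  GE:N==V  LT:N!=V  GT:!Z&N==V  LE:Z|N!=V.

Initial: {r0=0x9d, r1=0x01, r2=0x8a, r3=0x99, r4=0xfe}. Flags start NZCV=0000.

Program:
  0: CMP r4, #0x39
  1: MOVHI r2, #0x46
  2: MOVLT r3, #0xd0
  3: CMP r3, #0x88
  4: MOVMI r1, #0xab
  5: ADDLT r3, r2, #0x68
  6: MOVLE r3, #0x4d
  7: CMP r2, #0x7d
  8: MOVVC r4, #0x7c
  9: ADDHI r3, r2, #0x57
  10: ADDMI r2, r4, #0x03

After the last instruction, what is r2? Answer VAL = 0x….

VAL = 0x7f

0: ✓ CMP  NZCV=1010
1: ✓ MOVHI  r2←0x46
2: ✓ MOVLT  r3←0xd0
3: ✓ CMP  NZCV=0010
4: · MOVMI
5: · ADDLT
6: · MOVLE
7: ✓ CMP  NZCV=1000
8: ✓ MOVVC  r4←0x7c
9: · ADDHI
10: ✓ ADDMI  r2←0x7f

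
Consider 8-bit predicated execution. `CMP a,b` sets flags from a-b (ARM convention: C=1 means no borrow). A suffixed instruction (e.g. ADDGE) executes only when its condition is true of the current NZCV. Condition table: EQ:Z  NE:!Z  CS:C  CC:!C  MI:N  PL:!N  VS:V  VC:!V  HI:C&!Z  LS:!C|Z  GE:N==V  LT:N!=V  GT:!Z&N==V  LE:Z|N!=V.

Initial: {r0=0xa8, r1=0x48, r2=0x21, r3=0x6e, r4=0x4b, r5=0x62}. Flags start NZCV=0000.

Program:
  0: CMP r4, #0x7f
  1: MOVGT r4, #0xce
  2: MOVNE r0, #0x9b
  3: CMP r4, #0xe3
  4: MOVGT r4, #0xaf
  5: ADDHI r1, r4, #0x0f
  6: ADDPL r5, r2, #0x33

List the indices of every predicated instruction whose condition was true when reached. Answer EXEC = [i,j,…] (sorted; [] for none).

EXEC = [2,4,6]

[0] flags=1000 → (cmp)
[1] flags=1000 GT?F → skip
[2] flags=1000 NE?T → r0=0x9b
[3] flags=0000 → (cmp)
[4] flags=0000 GT?T → r4=0xaf
[5] flags=0000 HI?F → skip
[6] flags=0000 PL?T → r5=0x54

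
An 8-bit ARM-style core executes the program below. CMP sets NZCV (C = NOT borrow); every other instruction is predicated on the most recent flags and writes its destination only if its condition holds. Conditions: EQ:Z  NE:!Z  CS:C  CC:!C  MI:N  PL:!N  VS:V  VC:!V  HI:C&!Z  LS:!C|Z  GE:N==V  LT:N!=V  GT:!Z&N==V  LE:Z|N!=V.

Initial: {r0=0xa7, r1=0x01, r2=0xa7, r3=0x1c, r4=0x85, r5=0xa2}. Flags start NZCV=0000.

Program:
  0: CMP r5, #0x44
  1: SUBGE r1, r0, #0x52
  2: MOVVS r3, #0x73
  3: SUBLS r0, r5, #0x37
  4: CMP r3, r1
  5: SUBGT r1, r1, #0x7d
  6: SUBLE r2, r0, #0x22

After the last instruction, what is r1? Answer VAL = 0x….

VAL = 0x84

0: ✓ CMP  NZCV=0011
1: · SUBGE
2: ✓ MOVVS  r3←0x73
3: · SUBLS
4: ✓ CMP  NZCV=0010
5: ✓ SUBGT  r1←0x84
6: · SUBLE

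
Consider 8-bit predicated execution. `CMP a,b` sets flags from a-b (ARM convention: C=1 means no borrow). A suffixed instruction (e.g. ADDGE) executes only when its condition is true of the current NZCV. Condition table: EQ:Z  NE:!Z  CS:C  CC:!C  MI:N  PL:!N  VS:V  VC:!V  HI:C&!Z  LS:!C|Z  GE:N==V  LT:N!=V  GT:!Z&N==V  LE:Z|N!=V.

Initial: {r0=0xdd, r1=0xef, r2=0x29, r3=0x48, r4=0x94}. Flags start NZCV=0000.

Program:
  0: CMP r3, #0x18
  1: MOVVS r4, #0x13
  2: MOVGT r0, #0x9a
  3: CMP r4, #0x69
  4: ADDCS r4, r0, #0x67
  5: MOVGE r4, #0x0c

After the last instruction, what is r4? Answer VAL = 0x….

VAL = 0x01

0: ✓ CMP  NZCV=0010
1: · MOVVS
2: ✓ MOVGT  r0←0x9a
3: ✓ CMP  NZCV=0011
4: ✓ ADDCS  r4←0x01
5: · MOVGE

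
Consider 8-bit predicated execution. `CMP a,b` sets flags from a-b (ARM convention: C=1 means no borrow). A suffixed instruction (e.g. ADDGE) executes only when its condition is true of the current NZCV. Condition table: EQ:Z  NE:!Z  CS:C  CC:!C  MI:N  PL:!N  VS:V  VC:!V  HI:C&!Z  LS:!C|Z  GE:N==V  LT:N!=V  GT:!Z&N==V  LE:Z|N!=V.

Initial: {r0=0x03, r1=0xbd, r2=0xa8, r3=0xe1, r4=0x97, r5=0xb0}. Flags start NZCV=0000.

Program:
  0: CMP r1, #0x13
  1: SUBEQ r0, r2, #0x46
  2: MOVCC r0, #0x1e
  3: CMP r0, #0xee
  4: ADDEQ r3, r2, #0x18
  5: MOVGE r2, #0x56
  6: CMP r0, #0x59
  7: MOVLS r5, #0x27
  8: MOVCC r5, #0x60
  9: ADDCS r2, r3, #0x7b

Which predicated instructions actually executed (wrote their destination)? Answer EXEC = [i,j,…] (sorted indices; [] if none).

EXEC = [5,7,8]

0: ✓ CMP  NZCV=1010
1: · SUBEQ
2: · MOVCC
3: ✓ CMP  NZCV=0000
4: · ADDEQ
5: ✓ MOVGE  r2←0x56
6: ✓ CMP  NZCV=1000
7: ✓ MOVLS  r5←0x27
8: ✓ MOVCC  r5←0x60
9: · ADDCS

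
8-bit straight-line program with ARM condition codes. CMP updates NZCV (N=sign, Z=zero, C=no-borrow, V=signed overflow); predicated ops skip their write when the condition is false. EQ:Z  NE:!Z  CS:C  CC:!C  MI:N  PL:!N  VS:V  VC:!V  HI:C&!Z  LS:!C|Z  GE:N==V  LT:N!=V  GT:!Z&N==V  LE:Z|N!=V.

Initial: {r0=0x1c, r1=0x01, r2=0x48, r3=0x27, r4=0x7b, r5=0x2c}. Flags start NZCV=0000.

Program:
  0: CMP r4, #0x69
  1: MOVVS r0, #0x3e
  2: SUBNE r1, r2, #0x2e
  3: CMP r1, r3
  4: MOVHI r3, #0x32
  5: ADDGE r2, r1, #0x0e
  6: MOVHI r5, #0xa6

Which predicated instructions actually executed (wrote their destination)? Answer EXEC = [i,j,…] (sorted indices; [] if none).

0: ✓ CMP  NZCV=0010
1: · MOVVS
2: ✓ SUBNE  r1←0x1a
3: ✓ CMP  NZCV=1000
4: · MOVHI
5: · ADDGE
6: · MOVHI

EXEC = [2]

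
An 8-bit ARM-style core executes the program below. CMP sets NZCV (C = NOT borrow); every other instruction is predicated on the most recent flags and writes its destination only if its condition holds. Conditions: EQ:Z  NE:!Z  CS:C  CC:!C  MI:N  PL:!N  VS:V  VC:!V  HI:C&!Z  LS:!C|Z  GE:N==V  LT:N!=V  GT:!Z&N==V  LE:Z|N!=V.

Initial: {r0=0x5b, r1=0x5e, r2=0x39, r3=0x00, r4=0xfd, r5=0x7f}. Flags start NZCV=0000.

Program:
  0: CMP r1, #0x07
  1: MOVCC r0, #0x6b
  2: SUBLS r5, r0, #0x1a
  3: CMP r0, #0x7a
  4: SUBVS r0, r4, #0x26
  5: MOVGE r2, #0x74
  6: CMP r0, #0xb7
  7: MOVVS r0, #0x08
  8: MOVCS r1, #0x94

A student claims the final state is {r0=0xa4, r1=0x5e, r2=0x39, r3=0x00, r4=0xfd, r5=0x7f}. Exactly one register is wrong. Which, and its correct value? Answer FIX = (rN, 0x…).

FIX = (r0, 0x08)

0: ✓ CMP  NZCV=0010
1: · MOVCC
2: · SUBLS
3: ✓ CMP  NZCV=1000
4: · SUBVS
5: · MOVGE
6: ✓ CMP  NZCV=1001
7: ✓ MOVVS  r0←0x08
8: · MOVCS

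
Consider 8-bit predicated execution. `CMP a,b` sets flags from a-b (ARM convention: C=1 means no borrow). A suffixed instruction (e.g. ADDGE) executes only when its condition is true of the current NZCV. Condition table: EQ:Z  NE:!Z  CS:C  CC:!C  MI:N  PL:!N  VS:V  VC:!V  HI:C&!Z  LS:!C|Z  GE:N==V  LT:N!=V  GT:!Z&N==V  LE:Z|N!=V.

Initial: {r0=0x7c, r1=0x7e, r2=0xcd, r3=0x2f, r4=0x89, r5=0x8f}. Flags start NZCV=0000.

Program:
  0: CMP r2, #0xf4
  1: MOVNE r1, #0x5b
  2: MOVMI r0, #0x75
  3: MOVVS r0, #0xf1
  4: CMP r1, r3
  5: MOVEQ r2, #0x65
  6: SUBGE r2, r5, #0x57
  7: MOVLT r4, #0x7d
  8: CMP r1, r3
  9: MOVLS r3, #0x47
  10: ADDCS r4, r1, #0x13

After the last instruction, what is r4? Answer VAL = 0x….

[0] flags=1000 → (cmp)
[1] flags=1000 NE?T → r1=0x5b
[2] flags=1000 MI?T → r0=0x75
[3] flags=1000 VS?F → skip
[4] flags=0010 → (cmp)
[5] flags=0010 EQ?F → skip
[6] flags=0010 GE?T → r2=0x38
[7] flags=0010 LT?F → skip
[8] flags=0010 → (cmp)
[9] flags=0010 LS?F → skip
[10] flags=0010 CS?T → r4=0x6e

VAL = 0x6e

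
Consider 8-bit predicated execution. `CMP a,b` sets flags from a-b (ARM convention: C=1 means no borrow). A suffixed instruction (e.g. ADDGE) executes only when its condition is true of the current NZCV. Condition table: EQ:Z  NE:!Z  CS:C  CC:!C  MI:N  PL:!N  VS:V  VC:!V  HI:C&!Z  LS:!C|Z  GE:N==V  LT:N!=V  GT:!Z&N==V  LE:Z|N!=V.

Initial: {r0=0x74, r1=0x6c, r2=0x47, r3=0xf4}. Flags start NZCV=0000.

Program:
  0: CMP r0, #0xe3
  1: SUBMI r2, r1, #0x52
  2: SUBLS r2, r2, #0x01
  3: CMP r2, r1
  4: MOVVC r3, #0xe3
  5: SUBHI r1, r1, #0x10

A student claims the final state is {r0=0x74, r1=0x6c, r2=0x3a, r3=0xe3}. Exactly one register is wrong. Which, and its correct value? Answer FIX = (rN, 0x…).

FIX = (r2, 0x19)

[0] flags=1001 → (cmp)
[1] flags=1001 MI?T → r2=0x1a
[2] flags=1001 LS?T → r2=0x19
[3] flags=1000 → (cmp)
[4] flags=1000 VC?T → r3=0xe3
[5] flags=1000 HI?F → skip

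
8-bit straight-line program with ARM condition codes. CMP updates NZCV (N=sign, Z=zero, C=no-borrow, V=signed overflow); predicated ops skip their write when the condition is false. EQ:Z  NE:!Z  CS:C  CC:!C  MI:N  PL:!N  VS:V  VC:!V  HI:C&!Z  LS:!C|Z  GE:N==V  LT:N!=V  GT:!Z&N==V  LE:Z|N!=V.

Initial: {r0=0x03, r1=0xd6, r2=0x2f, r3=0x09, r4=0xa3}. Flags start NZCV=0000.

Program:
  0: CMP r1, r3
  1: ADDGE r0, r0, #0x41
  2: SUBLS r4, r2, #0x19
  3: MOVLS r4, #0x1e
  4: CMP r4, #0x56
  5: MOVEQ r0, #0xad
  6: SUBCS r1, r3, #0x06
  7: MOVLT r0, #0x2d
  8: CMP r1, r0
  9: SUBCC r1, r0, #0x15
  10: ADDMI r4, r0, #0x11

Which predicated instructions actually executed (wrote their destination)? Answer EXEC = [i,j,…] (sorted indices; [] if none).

EXEC = [6,7,9,10]

0: ✓ CMP  NZCV=1010
1: · ADDGE
2: · SUBLS
3: · MOVLS
4: ✓ CMP  NZCV=0011
5: · MOVEQ
6: ✓ SUBCS  r1←0x03
7: ✓ MOVLT  r0←0x2d
8: ✓ CMP  NZCV=1000
9: ✓ SUBCC  r1←0x18
10: ✓ ADDMI  r4←0x3e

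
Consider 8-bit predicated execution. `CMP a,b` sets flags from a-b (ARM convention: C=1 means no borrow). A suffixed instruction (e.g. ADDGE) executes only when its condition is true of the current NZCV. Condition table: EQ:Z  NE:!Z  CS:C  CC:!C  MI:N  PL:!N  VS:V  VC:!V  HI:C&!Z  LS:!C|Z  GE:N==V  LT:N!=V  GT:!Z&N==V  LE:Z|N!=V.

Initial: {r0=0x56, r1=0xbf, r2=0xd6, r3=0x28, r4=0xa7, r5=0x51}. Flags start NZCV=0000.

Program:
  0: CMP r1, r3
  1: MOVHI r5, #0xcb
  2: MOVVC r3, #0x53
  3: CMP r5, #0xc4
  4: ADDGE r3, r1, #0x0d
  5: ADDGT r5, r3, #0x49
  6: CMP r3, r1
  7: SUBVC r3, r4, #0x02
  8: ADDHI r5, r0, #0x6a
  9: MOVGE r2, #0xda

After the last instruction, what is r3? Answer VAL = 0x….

0: ✓ CMP  NZCV=1010
1: ✓ MOVHI  r5←0xcb
2: ✓ MOVVC  r3←0x53
3: ✓ CMP  NZCV=0010
4: ✓ ADDGE  r3←0xcc
5: ✓ ADDGT  r5←0x15
6: ✓ CMP  NZCV=0010
7: ✓ SUBVC  r3←0xa5
8: ✓ ADDHI  r5←0xc0
9: ✓ MOVGE  r2←0xda

VAL = 0xa5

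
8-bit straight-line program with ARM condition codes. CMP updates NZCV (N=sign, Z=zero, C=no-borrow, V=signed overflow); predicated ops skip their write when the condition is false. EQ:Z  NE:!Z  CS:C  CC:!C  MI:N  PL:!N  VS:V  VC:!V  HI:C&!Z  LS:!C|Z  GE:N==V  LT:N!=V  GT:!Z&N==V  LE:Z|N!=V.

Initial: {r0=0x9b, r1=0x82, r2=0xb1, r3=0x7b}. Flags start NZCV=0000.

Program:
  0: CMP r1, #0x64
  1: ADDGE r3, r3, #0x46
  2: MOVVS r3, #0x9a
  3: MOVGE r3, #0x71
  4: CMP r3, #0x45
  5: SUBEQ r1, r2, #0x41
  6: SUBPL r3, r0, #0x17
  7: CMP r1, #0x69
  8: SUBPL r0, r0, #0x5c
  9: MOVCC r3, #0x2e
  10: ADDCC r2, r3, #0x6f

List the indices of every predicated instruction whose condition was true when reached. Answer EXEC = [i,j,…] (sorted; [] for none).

0: ✓ CMP  NZCV=0011
1: · ADDGE
2: ✓ MOVVS  r3←0x9a
3: · MOVGE
4: ✓ CMP  NZCV=0011
5: · SUBEQ
6: ✓ SUBPL  r3←0x84
7: ✓ CMP  NZCV=0011
8: ✓ SUBPL  r0←0x3f
9: · MOVCC
10: · ADDCC

EXEC = [2,6,8]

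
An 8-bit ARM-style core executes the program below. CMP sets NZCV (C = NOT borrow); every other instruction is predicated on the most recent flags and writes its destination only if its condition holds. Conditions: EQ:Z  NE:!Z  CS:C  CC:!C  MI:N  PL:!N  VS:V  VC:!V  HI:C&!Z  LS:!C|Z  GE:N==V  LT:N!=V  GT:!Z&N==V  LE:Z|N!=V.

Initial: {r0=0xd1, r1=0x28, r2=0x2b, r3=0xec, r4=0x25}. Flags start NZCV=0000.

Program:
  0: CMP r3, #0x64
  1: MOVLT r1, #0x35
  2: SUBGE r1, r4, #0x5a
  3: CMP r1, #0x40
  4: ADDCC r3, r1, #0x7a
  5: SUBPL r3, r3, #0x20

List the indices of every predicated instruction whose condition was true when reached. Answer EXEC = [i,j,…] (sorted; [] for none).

EXEC = [1,4]

[0] flags=1010 → (cmp)
[1] flags=1010 LT?T → r1=0x35
[2] flags=1010 GE?F → skip
[3] flags=1000 → (cmp)
[4] flags=1000 CC?T → r3=0xaf
[5] flags=1000 PL?F → skip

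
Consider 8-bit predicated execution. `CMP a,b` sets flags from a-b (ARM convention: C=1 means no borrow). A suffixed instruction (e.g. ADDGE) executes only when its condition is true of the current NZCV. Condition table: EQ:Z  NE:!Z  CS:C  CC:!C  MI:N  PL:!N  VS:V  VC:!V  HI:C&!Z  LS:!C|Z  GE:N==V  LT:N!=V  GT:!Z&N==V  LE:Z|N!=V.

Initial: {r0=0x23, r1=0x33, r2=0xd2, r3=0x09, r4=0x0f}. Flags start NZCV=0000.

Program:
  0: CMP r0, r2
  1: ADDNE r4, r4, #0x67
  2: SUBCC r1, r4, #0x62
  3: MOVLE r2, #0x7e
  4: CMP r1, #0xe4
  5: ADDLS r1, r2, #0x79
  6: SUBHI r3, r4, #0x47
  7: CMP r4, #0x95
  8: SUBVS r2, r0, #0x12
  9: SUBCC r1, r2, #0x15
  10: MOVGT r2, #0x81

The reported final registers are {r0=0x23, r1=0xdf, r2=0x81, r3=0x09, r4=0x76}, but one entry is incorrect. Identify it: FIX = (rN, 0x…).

FIX = (r1, 0xfc)

0: ✓ CMP  NZCV=0000
1: ✓ ADDNE  r4←0x76
2: ✓ SUBCC  r1←0x14
3: · MOVLE
4: ✓ CMP  NZCV=0000
5: ✓ ADDLS  r1←0x4b
6: · SUBHI
7: ✓ CMP  NZCV=1001
8: ✓ SUBVS  r2←0x11
9: ✓ SUBCC  r1←0xfc
10: ✓ MOVGT  r2←0x81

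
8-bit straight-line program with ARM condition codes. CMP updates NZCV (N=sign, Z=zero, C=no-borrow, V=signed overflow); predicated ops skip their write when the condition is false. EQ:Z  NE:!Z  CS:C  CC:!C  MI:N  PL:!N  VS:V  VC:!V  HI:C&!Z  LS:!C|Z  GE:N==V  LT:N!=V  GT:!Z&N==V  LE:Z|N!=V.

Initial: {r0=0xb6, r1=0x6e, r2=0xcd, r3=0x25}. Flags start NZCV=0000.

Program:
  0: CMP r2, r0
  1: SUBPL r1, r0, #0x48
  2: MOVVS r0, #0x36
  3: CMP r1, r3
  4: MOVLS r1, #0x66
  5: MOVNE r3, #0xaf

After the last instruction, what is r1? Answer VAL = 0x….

[0] flags=0010 → (cmp)
[1] flags=0010 PL?T → r1=0x6e
[2] flags=0010 VS?F → skip
[3] flags=0010 → (cmp)
[4] flags=0010 LS?F → skip
[5] flags=0010 NE?T → r3=0xaf

VAL = 0x6e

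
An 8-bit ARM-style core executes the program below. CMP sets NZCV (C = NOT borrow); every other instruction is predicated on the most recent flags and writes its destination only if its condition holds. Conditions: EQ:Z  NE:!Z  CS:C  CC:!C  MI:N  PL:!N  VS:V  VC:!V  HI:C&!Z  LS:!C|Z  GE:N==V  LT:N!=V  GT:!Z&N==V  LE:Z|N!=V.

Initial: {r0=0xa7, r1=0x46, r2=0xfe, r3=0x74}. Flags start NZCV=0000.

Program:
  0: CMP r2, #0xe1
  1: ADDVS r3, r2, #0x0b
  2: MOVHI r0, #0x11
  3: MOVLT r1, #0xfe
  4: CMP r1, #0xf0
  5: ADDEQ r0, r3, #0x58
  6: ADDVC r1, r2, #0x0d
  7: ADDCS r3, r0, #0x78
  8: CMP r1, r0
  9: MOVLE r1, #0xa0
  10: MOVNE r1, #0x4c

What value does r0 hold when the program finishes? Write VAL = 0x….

0: ✓ CMP  NZCV=0010
1: · ADDVS
2: ✓ MOVHI  r0←0x11
3: · MOVLT
4: ✓ CMP  NZCV=0000
5: · ADDEQ
6: ✓ ADDVC  r1←0x0b
7: · ADDCS
8: ✓ CMP  NZCV=1000
9: ✓ MOVLE  r1←0xa0
10: ✓ MOVNE  r1←0x4c

VAL = 0x11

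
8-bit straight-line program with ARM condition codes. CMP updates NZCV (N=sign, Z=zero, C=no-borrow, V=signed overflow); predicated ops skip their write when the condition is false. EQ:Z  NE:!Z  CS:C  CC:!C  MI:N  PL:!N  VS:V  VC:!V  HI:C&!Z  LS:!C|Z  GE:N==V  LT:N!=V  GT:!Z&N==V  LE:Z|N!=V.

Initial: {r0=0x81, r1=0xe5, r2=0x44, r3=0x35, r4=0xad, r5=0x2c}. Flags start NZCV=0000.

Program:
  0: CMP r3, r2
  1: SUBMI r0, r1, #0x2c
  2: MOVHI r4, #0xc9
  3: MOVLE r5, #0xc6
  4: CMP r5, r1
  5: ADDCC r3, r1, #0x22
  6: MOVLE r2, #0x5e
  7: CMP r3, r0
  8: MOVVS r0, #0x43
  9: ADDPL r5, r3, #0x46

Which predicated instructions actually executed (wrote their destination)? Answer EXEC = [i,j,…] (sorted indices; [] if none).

EXEC = [1,3,5,6,9]

0: ✓ CMP  NZCV=1000
1: ✓ SUBMI  r0←0xb9
2: · MOVHI
3: ✓ MOVLE  r5←0xc6
4: ✓ CMP  NZCV=1000
5: ✓ ADDCC  r3←0x07
6: ✓ MOVLE  r2←0x5e
7: ✓ CMP  NZCV=0000
8: · MOVVS
9: ✓ ADDPL  r5←0x4d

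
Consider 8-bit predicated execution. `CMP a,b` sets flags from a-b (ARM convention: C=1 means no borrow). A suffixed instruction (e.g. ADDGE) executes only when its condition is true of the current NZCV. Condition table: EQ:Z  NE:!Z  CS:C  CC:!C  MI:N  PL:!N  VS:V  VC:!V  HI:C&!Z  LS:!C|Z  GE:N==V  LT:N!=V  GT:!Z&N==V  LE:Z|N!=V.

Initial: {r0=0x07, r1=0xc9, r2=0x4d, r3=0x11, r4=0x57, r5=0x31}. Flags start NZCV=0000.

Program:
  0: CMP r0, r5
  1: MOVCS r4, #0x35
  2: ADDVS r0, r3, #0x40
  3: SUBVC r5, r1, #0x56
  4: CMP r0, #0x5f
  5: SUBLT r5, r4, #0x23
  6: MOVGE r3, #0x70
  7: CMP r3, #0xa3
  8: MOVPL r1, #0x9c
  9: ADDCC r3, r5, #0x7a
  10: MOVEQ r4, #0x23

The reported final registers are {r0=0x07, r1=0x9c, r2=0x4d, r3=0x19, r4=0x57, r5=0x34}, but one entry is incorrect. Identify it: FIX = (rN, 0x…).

[0] flags=1000 → (cmp)
[1] flags=1000 CS?F → skip
[2] flags=1000 VS?F → skip
[3] flags=1000 VC?T → r5=0x73
[4] flags=1000 → (cmp)
[5] flags=1000 LT?T → r5=0x34
[6] flags=1000 GE?F → skip
[7] flags=0000 → (cmp)
[8] flags=0000 PL?T → r1=0x9c
[9] flags=0000 CC?T → r3=0xae
[10] flags=0000 EQ?F → skip

FIX = (r3, 0xae)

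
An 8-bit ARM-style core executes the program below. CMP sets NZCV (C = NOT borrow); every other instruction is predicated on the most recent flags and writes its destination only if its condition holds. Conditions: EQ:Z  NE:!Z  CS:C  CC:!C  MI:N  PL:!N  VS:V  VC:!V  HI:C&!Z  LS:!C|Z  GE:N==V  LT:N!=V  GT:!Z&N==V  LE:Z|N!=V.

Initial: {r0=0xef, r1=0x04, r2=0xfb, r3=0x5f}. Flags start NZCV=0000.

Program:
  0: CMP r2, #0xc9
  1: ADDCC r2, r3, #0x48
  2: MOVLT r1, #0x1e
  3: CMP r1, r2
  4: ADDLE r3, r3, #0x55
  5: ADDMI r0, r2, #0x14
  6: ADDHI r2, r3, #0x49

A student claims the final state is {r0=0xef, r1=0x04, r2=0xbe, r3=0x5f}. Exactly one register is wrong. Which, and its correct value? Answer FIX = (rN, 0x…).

0: ✓ CMP  NZCV=0010
1: · ADDCC
2: · MOVLT
3: ✓ CMP  NZCV=0000
4: · ADDLE
5: · ADDMI
6: · ADDHI

FIX = (r2, 0xfb)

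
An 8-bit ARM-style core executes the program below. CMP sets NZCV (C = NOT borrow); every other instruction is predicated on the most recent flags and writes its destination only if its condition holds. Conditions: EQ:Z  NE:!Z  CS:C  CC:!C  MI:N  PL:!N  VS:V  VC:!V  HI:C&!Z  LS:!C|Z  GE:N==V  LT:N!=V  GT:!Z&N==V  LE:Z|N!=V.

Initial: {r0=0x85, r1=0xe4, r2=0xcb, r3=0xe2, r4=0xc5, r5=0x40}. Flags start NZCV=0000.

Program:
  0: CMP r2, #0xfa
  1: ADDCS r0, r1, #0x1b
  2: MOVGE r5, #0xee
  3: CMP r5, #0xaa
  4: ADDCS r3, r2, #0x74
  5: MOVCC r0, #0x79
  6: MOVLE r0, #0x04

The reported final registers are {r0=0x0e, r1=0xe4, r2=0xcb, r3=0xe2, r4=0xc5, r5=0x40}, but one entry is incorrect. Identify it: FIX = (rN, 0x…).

[0] flags=1000 → (cmp)
[1] flags=1000 CS?F → skip
[2] flags=1000 GE?F → skip
[3] flags=1001 → (cmp)
[4] flags=1001 CS?F → skip
[5] flags=1001 CC?T → r0=0x79
[6] flags=1001 LE?F → skip

FIX = (r0, 0x79)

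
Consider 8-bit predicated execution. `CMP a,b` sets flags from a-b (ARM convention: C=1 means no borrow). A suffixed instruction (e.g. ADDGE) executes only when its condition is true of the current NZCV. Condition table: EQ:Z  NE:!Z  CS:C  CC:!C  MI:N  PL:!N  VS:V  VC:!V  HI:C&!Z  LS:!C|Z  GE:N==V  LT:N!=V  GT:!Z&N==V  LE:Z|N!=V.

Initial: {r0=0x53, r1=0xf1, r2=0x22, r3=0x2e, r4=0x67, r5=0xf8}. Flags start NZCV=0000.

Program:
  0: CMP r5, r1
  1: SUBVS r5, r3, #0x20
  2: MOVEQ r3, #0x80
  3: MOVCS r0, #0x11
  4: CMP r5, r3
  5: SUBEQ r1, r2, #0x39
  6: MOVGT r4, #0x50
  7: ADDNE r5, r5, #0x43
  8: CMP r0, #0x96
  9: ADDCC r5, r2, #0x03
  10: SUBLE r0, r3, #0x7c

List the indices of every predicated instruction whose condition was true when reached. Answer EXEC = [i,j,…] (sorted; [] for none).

0: ✓ CMP  NZCV=0010
1: · SUBVS
2: · MOVEQ
3: ✓ MOVCS  r0←0x11
4: ✓ CMP  NZCV=1010
5: · SUBEQ
6: · MOVGT
7: ✓ ADDNE  r5←0x3b
8: ✓ CMP  NZCV=0000
9: ✓ ADDCC  r5←0x25
10: · SUBLE

EXEC = [3,7,9]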